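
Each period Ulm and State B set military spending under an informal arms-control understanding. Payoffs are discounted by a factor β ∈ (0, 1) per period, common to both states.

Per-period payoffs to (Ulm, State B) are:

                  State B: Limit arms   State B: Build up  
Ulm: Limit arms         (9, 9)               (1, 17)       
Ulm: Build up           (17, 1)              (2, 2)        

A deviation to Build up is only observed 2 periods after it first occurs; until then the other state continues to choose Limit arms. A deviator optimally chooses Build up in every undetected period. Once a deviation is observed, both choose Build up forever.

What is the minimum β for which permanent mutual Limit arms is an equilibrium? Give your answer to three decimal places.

0.730

Deviating for the 2 undetected periods gains 17−9 = 8 per period over cooperation, then loses 9−2 = 7 per period forever once punishment starts.
Gain: 8(1 + β + … + β^1); loss: 7·β^2/(1−β).
No profitable deviation ⇔ 8(1−β^2) ≤ 7·β^2, i.e. β^2 ≥ 8/(8+7) = 8/15.
Hence β ≥ (8/15)^(1/2) ≈ 0.730.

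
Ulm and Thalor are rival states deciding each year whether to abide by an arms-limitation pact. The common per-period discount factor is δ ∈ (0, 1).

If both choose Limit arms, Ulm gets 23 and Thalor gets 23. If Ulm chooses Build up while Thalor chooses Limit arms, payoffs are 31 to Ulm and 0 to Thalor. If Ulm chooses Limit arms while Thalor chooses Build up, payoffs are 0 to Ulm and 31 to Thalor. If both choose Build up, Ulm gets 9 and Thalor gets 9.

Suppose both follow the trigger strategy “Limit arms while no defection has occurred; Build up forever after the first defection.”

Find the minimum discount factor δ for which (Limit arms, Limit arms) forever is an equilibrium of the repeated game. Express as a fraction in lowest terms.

4/11

23/(1−δ) ≥ 31 + 9δ/(1−δ)
23 ≥ 31 − 22δ
δ ≥ 8/22 = 4/11.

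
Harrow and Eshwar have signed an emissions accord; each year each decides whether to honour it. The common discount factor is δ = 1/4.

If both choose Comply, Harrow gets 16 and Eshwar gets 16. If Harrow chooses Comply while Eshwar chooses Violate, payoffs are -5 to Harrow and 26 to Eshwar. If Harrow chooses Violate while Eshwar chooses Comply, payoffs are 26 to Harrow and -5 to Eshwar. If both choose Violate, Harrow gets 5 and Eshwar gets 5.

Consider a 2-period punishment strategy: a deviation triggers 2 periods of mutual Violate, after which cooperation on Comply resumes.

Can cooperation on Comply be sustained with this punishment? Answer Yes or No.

IC: δ+…+δ^2 ≥ (26−16)/(16−5) = 10/11.
At δ = 1/4: partial sum = 0.3125 < 0.9091. Cooperation not sustainable.

No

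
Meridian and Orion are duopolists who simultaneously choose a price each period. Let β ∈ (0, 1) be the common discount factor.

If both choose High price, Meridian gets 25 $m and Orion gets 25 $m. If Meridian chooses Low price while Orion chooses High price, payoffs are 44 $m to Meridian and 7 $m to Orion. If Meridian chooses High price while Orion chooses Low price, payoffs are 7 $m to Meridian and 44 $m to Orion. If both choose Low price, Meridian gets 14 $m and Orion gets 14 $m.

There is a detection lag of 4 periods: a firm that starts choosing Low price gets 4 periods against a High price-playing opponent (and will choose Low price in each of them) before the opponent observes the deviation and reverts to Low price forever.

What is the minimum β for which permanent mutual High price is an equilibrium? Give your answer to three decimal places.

The best deviation is to choose Low price for all 4 undetected periods, earning 44 each, then 14 forever once detected.
Deviation value: 44(1−β^4)/(1−β) + 14β^4/(1−β); cooperation value: 25/(1−β).
IC: 25 ≥ 44(1−β^4) + 14β^4 = 44 − 30β^4.
So β^4 ≥ 19/30, giving β ≥ (19/30)^(1/4) ≈ 0.892.

0.892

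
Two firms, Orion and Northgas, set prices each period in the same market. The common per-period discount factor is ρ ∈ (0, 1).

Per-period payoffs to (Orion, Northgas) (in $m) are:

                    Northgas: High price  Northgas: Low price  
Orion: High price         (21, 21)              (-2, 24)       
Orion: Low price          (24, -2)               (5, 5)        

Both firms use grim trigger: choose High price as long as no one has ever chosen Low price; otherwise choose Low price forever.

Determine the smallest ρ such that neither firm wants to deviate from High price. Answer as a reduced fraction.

Under grim trigger the critical discount factor is (T−C)/(T−P) with T = 24, C = 21, P = 5.
ρ* = (24−21)/(24−5) = 3/19.

3/19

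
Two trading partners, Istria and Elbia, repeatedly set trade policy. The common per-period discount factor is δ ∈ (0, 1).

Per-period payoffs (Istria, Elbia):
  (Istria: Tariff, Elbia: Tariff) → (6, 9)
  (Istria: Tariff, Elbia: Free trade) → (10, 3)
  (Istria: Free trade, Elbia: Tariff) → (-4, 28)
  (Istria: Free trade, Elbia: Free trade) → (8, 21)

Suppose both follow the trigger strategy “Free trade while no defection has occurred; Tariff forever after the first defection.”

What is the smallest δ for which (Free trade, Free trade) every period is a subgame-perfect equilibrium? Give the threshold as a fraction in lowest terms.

1/2

Istria's threshold: (10−8)/(10−6) = 1/2.
Elbia's threshold: (28−21)/(28−9) = 7/19.
1/2 > 7/19, so Istria binds and δ* = 1/2.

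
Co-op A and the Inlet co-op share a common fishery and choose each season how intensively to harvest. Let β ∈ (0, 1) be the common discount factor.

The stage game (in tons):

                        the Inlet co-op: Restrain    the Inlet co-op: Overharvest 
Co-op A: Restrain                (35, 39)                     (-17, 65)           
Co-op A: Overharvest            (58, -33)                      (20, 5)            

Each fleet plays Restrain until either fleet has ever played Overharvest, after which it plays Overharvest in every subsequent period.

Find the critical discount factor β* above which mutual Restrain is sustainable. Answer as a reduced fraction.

Co-op A: cooperation gives 35 each period; deviation gives 58 once then 20 forever.
  35/(1−β) ≥ 58 + 20β/(1−β) ⇒ β ≥ 23/38.
the Inlet co-op: cooperation gives 39 each period; deviation gives 65 once then 5 forever.
  β ≥ 26/60 = 13/30.
Both must hold, so the binding constraint is Co-op A's: β ≥ 23/38.

23/38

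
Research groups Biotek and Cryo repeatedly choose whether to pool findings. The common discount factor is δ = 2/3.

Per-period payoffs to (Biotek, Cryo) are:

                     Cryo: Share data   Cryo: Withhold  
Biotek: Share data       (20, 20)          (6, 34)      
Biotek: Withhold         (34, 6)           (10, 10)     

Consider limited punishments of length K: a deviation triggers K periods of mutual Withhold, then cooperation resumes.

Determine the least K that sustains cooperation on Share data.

IC: δ(1−δ^K)/(1−δ) ≥ (34−20)/(20−10) = 7/5.
With δ = 2/3: need 1 − δ^K ≥ 7/5·(1−2/3)/(2/3), i.e. δ^K ≤ 0.3000.
Since (2/3)^2 = 0.4444 and (2/3)^3 = 0.2963, the smallest such K is 3.

3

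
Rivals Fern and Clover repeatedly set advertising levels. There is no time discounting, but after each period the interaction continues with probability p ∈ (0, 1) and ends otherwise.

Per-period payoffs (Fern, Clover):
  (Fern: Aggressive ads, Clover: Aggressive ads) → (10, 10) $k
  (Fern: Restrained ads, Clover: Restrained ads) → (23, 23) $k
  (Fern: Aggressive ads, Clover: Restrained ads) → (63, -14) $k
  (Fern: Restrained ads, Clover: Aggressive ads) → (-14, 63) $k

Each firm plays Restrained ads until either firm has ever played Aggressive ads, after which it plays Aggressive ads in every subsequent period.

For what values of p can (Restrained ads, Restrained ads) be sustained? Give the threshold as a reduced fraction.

40/53

With no time discounting, the continuation probability p plays the role of the discount factor.
Grim-trigger IC: 23/(1−p) ≥ 63 + 10p/(1−p) ⇒ p ≥ (63−23)/(63−10) = 40/53.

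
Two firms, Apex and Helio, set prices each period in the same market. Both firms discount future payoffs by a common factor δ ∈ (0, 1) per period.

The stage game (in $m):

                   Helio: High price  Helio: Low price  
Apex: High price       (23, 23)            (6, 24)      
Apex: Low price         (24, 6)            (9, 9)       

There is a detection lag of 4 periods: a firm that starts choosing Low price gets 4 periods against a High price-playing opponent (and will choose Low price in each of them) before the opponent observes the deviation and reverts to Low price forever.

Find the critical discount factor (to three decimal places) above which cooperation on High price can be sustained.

Deviating for the 4 undetected periods gains 24−23 = 1 per period over cooperation, then loses 23−9 = 14 per period forever once punishment starts.
Gain: 1(1 + δ + … + δ^3); loss: 14·δ^4/(1−δ).
No profitable deviation ⇔ 1(1−δ^4) ≤ 14·δ^4, i.e. δ^4 ≥ 1/(1+14) = 1/15.
Hence δ ≥ (1/15)^(1/4) ≈ 0.508.

0.508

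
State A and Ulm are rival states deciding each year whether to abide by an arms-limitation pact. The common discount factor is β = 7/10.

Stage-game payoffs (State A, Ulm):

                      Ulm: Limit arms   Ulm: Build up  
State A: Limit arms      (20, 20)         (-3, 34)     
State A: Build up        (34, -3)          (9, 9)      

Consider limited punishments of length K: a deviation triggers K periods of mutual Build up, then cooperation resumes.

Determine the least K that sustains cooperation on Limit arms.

3

IC: β(1−β^K)/(1−β) ≥ (34−20)/(20−9) = 14/11.
With β = 7/10: need 1 − β^K ≥ 14/11·(1−7/10)/(7/10), i.e. β^K ≤ 0.4545.
Since (7/10)^2 = 0.4900 and (7/10)^3 = 0.3430, the smallest such K is 3.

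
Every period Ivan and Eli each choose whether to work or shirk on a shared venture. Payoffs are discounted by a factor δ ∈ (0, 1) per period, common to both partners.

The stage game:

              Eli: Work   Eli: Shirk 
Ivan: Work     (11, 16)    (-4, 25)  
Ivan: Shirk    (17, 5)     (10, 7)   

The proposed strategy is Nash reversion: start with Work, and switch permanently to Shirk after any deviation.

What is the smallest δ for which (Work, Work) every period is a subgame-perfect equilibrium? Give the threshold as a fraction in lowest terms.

6/7

Ivan: cooperation gives 11 each period; deviation gives 17 once then 10 forever.
  11/(1−δ) ≥ 17 + 10δ/(1−δ) ⇒ δ ≥ 6/7.
Eli: cooperation gives 16 each period; deviation gives 25 once then 7 forever.
  δ ≥ 9/18 = 1/2.
Both must hold, so the binding constraint is Ivan's: δ ≥ 6/7.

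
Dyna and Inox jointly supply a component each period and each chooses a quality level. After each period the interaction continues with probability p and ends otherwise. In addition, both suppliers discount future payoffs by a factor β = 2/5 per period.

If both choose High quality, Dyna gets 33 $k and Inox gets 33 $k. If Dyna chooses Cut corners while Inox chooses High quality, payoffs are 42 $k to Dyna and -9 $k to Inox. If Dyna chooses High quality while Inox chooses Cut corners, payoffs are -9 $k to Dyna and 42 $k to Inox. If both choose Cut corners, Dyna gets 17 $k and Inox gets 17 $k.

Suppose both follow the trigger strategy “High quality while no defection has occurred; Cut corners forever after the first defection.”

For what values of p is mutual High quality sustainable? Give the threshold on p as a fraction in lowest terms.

9/10

With continuation probability p and discount β, the effective per-period discount factor is βp.
Grim-trigger IC: βp ≥ (42−33)/(42−17) = 9/25.
So p ≥ (9/25)/(2/5) = 9/10.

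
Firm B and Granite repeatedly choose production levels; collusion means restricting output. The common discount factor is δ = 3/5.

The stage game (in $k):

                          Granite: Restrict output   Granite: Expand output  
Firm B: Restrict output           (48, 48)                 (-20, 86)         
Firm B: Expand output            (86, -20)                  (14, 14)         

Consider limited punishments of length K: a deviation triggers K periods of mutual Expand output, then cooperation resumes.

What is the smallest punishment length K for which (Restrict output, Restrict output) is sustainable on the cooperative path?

3

No profitable deviation requires (48−14)(δ+…+δ^K) ≥ 86−48, i.e. δ+…+δ^K ≥ 19/17 ≈ 1.1176.
With δ = 3/5, the partial sums are K=1: 0.6000, K=2: 0.9600, K=3: 1.1760.
K = 3 is the first length at which the sum reaches 1.1176.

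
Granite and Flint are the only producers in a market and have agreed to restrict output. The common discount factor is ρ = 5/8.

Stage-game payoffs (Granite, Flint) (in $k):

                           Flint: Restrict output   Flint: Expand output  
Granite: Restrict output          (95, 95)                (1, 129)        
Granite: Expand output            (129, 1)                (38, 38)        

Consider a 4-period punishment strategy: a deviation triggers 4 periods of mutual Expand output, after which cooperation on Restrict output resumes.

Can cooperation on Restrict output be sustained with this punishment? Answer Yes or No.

Yes

IC: ρ+…+ρ^4 ≥ (129−95)/(95−38) = 34/57.
At ρ = 5/8: partial sum = 1.4124 ≥ 0.5965. Cooperation sustainable.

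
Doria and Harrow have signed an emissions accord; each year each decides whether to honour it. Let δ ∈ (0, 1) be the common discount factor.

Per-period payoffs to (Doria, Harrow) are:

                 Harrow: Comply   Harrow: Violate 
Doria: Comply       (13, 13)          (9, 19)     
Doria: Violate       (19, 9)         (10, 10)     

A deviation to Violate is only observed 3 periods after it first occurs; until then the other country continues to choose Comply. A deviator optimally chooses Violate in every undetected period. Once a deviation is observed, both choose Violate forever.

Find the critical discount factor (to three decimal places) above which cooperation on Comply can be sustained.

Deviating for the 3 undetected periods gains 19−13 = 6 per period over cooperation, then loses 13−10 = 3 per period forever once punishment starts.
Gain: 6(1 + δ + … + δ^2); loss: 3·δ^3/(1−δ).
No profitable deviation ⇔ 6(1−δ^3) ≤ 3·δ^3, i.e. δ^3 ≥ 6/(6+3) = 2/3.
Hence δ ≥ (2/3)^(1/3) ≈ 0.874.

0.874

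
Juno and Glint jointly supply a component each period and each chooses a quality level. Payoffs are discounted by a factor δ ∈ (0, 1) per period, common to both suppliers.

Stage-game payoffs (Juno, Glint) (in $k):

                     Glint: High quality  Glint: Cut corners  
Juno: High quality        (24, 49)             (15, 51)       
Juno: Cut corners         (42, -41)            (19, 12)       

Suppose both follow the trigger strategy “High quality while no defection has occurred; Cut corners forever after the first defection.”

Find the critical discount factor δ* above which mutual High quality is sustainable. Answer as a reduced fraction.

Juno's threshold: (42−24)/(42−19) = 18/23.
Glint's threshold: (51−49)/(51−12) = 2/39.
18/23 > 2/39, so Juno binds and δ* = 18/23.

18/23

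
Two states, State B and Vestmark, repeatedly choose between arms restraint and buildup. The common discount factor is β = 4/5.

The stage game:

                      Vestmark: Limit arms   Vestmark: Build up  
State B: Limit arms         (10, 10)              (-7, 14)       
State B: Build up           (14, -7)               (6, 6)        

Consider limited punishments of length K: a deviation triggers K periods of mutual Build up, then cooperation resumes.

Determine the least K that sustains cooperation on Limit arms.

Need Σ_{k=1}^{K} β^k ≥ (14−10)/(10−6) = 1.0000 at β = 4/5.
At K = 1 the sum is 0.8000 < 1.0000; at K = 2 it is 1.4400 ≥ 1.0000.
So the minimum punishment length is K = 2.

2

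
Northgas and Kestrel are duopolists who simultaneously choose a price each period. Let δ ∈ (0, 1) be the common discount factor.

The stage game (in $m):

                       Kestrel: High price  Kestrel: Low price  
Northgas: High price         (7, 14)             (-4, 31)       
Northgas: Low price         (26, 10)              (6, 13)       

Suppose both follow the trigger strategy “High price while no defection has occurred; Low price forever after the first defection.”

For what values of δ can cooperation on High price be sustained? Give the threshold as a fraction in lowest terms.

Northgas: cooperation gives 7 each period; deviation gives 26 once then 6 forever.
  7/(1−δ) ≥ 26 + 6δ/(1−δ) ⇒ δ ≥ 19/20.
Kestrel: cooperation gives 14 each period; deviation gives 31 once then 13 forever.
  δ ≥ 17/18.
Both must hold, so the binding constraint is Northgas's: δ ≥ 19/20.

19/20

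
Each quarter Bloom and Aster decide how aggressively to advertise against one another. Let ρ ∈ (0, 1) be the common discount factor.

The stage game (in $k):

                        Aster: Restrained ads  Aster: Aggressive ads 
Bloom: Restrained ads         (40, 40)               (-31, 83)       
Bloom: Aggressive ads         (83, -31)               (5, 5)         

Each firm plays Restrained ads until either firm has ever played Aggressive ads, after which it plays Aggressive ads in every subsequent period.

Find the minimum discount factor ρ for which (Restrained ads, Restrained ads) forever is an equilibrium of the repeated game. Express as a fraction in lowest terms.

Under grim trigger the critical discount factor is (T−C)/(T−P) with T = 83, C = 40, P = 5.
ρ* = (83−40)/(83−5) = 43/78.

43/78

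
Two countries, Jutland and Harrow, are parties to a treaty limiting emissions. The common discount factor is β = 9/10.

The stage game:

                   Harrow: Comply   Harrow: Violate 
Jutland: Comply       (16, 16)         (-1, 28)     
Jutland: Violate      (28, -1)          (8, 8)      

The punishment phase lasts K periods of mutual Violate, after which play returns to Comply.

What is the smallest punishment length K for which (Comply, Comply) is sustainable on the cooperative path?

No profitable deviation requires (16−8)(β+…+β^K) ≥ 28−16, i.e. β+…+β^K ≥ 3/2 ≈ 1.5000.
With β = 9/10, the partial sums are K=1: 0.9000, K=2: 1.7100.
K = 2 is the first length at which the sum reaches 1.5000.

2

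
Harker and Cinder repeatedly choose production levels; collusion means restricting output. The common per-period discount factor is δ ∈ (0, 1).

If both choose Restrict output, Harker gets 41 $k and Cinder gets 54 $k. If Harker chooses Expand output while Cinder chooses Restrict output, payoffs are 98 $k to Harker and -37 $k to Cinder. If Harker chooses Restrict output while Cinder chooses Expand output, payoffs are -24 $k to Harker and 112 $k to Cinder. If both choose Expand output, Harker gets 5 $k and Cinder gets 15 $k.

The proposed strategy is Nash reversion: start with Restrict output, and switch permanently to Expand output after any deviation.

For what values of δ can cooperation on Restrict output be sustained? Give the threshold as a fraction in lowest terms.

19/31

Harker: cooperation gives 41 each period; deviation gives 98 once then 5 forever.
  41/(1−δ) ≥ 98 + 5δ/(1−δ) ⇒ δ ≥ 57/93 = 19/31.
Cinder: cooperation gives 54 each period; deviation gives 112 once then 15 forever.
  δ ≥ 58/97.
Both must hold, so the binding constraint is Harker's: δ ≥ 19/31.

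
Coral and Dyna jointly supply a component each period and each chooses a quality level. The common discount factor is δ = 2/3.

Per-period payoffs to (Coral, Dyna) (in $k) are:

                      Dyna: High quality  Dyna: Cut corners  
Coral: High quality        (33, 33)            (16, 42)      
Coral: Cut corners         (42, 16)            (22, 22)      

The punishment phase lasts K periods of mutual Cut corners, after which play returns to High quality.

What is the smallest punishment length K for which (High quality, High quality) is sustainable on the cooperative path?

2

No profitable deviation requires (33−22)(δ+…+δ^K) ≥ 42−33, i.e. δ+…+δ^K ≥ 9/11 ≈ 0.8182.
With δ = 2/3, the partial sums are K=1: 0.6667, K=2: 1.1111.
K = 2 is the first length at which the sum reaches 0.8182.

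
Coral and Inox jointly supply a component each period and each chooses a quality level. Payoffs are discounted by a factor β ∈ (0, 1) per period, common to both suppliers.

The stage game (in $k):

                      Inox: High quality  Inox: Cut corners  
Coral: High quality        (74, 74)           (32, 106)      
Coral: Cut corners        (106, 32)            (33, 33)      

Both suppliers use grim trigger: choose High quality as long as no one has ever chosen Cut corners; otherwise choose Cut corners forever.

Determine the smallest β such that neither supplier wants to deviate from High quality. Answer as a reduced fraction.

Under grim trigger the critical discount factor is (T−C)/(T−P) with T = 106, C = 74, P = 33.
β* = (106−74)/(106−33) = 32/73.

32/73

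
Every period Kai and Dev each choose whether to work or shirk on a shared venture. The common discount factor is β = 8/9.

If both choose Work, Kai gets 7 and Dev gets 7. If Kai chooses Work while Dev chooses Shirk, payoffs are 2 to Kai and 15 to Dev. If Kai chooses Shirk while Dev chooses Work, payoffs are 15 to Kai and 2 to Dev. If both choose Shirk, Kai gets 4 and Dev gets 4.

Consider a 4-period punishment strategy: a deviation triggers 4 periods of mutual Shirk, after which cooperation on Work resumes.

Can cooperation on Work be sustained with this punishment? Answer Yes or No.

Yes

A one-shot deviation gives 15 now, then 4 for 4 periods, then back to 7.
Gain from deviating: (15−7) today; loss: (7−4) in each of the next 4 periods.
No-deviation condition: (7−4)(β+…+β^4) ≥ 15−7, i.e. β+…+β^4 ≥ 8/3.
At β = 8/9: β+…+β^4 = 3.0056 ≥ 2.6667.
So cooperation is sustainable.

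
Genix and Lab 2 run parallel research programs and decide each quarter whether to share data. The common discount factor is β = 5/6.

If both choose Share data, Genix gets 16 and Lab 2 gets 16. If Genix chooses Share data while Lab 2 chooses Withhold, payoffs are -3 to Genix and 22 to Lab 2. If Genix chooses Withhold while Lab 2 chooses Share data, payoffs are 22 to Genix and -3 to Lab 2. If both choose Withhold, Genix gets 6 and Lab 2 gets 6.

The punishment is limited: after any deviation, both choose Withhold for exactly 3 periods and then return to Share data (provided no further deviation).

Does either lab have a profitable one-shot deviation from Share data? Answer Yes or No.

No

IC: β+…+β^3 ≥ (22−16)/(16−6) = 3/5.
At β = 5/6: partial sum = 2.1065 ≥ 0.6000. Cooperation sustainable.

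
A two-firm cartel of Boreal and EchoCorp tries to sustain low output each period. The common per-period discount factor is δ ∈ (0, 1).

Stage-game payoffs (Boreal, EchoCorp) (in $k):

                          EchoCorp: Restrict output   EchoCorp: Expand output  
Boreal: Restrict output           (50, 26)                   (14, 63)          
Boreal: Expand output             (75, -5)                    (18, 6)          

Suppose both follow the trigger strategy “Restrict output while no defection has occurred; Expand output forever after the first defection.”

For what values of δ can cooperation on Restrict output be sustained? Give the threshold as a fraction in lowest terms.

37/57

Boreal: cooperation gives 50 each period; deviation gives 75 once then 18 forever.
  50/(1−δ) ≥ 75 + 18δ/(1−δ) ⇒ δ ≥ 25/57.
EchoCorp: cooperation gives 26 each period; deviation gives 63 once then 6 forever.
  δ ≥ 37/57.
Both must hold, so the binding constraint is EchoCorp's: δ ≥ 37/57.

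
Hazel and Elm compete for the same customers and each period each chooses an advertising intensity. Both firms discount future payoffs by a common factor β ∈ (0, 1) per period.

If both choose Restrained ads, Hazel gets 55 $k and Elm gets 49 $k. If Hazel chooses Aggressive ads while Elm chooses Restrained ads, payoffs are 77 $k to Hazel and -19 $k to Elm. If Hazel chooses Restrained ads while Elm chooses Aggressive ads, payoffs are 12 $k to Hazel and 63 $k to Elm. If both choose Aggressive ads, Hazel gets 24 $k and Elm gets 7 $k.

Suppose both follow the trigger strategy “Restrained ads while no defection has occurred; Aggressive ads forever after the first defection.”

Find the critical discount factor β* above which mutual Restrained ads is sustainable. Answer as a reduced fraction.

For Hazel: deviation gain 77−55 = 22, per-period punishment loss 55−24 = 31. IC gives β ≥ 22/53.
For Elm: gain 14, loss 42 per period, so β ≥ 14/56 = 1/4.
The tighter constraint is Hazel's, so cooperation needs β ≥ 22/53.

22/53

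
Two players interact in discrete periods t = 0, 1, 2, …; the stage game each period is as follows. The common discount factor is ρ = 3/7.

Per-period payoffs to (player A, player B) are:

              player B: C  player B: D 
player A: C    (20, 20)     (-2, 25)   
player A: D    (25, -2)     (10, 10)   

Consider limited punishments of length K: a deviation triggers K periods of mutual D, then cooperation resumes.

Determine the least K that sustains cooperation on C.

2

Need Σ_{k=1}^{K} ρ^k ≥ (25−20)/(20−10) = 0.5000 at ρ = 3/7.
At K = 1 the sum is 0.4286 < 0.5000; at K = 2 it is 0.6122 ≥ 0.5000.
So the minimum punishment length is K = 2.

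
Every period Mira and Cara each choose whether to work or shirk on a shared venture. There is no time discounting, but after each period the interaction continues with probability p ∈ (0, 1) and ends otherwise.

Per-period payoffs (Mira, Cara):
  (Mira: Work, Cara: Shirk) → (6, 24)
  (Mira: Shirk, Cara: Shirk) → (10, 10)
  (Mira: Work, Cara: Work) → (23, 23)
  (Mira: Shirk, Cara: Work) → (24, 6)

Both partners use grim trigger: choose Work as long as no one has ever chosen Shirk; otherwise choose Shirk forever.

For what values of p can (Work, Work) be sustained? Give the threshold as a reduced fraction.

1/14

Expected cooperation value is 23 + p·23 + p²·23 + … = 23/(1−p); deviation gives 24 + p·10/(1−p).
23 ≥ 24(1−p) + 10p ⇒ 14p ≥ 1 ⇒ p ≥ 1/14.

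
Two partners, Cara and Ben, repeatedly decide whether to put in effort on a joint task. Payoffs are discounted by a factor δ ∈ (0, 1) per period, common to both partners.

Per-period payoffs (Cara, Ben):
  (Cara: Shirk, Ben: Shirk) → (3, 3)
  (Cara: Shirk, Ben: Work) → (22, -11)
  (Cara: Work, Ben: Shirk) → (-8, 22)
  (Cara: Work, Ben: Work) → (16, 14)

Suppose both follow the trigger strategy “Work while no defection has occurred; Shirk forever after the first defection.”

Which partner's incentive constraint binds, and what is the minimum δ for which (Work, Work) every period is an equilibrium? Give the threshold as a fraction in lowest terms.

Ben; δ ≥ 8/19

Cara's threshold: (22−16)/(22−3) = 6/19.
Ben's threshold: (22−14)/(22−3) = 8/19.
6/19 < 8/19, so Ben binds and δ* = 8/19.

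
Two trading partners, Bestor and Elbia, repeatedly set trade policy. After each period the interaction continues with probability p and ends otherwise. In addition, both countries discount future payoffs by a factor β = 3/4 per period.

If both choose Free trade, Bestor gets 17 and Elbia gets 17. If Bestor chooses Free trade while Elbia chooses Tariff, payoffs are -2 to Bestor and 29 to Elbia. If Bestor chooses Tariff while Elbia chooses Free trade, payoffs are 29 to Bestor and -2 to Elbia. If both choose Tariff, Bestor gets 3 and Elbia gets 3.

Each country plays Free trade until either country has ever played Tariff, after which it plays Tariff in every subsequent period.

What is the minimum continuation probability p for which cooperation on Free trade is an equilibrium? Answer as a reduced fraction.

With continuation probability p and discount β, the effective per-period discount factor is βp.
Grim-trigger IC: βp ≥ (29−17)/(29−3) = 6/13.
So p ≥ (6/13)/(3/4) = 8/13.

8/13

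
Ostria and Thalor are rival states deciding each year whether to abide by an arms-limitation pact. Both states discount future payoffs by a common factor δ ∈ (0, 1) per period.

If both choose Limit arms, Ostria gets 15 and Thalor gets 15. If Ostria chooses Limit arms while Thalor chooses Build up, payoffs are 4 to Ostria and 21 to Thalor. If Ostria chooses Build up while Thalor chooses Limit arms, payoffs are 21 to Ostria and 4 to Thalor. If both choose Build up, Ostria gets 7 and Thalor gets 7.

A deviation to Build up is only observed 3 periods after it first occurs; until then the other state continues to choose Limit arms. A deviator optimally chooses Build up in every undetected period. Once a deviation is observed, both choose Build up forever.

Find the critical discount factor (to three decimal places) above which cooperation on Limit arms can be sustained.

0.754

The best deviation is to choose Build up for all 3 undetected periods, earning 21 each, then 7 forever once detected.
Deviation value: 21(1−δ^3)/(1−δ) + 7δ^3/(1−δ); cooperation value: 15/(1−δ).
IC: 15 ≥ 21(1−δ^3) + 7δ^3 = 21 − 14δ^3.
So δ^3 ≥ 6/14 = 3/7, giving δ ≥ (3/7)^(1/3) ≈ 0.754.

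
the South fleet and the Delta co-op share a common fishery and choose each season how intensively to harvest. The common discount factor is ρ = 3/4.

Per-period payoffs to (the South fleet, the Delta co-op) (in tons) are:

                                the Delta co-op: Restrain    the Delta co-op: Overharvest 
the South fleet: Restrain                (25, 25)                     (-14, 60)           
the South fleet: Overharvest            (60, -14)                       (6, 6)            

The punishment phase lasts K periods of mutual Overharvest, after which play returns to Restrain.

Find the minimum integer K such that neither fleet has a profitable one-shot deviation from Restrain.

4

Need Σ_{k=1}^{K} ρ^k ≥ (60−25)/(25−6) = 1.8421 at ρ = 3/4.
At K = 3 the sum is 1.7344 < 1.8421; at K = 4 it is 2.0508 ≥ 1.8421.
So the minimum punishment length is K = 4.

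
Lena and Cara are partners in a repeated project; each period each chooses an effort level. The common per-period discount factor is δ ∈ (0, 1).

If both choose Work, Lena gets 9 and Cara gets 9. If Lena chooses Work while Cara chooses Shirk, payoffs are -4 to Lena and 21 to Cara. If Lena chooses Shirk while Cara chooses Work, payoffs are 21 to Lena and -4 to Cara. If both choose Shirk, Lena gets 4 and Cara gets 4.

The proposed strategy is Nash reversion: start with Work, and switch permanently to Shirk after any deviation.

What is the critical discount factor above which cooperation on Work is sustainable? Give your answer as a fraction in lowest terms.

Under grim trigger the critical discount factor is (T−C)/(T−P) with T = 21, C = 9, P = 4.
δ* = (21−9)/(21−4) = 12/17.

12/17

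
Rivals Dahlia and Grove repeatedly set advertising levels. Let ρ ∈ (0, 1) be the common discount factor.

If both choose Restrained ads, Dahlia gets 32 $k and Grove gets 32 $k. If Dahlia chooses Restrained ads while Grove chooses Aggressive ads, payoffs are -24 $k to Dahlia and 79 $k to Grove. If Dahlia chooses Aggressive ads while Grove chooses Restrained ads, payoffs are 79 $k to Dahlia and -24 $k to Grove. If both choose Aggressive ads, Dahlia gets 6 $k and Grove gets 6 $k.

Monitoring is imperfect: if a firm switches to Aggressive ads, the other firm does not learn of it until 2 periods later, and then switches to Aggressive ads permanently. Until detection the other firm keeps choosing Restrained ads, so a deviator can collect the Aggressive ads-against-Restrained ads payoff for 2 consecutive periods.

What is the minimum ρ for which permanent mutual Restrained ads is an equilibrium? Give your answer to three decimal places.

A deviator earns 79 for 2 periods, then 6 forever; cooperating earns 32 forever. Multiplying the IC by (1−ρ):
32 ≥ 79(1−ρ^2) + 6ρ^2, so 73·ρ^2 ≥ 47 and ρ^2 ≥ 47/73.
ρ ≥ (47/73)^(1/2) ≈ 0.802.

0.802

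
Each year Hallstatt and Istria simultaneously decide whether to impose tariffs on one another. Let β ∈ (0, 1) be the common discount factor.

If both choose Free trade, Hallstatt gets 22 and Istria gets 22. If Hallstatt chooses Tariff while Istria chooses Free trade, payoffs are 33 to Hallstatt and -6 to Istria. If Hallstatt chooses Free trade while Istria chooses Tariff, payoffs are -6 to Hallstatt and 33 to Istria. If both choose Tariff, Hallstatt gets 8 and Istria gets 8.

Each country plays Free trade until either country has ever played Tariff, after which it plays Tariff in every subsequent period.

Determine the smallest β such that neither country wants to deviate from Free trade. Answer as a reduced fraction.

Cooperation forever yields 22 each period: 22/(1−β).
Deviating yields 33 once, then 8 forever: 33 + 8β/(1−β).
No profitable deviation requires 22/(1−β) ≥ 33 + 8β/(1−β).
Multiplying by (1−β): 22 ≥ 33(1−β) + 8β = 33 − 25β.
So 25β ≥ 11, i.e. β ≥ 11/25.

11/25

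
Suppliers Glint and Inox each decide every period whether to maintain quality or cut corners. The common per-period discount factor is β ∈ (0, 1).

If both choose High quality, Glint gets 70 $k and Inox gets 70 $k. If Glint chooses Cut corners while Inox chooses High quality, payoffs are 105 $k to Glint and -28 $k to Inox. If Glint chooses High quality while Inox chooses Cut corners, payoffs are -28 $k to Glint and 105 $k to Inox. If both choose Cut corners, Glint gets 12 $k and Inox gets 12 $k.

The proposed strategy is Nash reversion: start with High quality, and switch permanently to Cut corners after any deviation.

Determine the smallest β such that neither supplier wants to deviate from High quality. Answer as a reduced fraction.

35/93

Under grim trigger the critical discount factor is (T−C)/(T−P) with T = 105, C = 70, P = 12.
β* = (105−70)/(105−12) = 35/93.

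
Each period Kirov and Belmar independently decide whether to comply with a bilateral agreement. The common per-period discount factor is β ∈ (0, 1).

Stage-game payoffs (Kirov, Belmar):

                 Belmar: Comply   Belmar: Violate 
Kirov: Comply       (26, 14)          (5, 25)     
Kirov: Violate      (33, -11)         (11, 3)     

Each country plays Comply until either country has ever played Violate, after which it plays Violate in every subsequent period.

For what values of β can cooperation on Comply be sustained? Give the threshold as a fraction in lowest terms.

1/2

Kirov's threshold: (33−26)/(33−11) = 7/22.
Belmar's threshold: (25−14)/(25−3) = 1/2.
7/22 < 1/2, so Belmar binds and β* = 1/2.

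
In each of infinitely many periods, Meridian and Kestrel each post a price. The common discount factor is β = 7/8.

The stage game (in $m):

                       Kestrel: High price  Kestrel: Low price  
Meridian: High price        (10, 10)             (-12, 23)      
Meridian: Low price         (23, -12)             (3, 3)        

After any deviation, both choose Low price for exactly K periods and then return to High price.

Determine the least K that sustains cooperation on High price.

IC: β(1−β^K)/(1−β) ≥ (23−10)/(10−3) = 13/7.
With β = 7/8: need 1 − β^K ≥ 13/7·(1−7/8)/(7/8), i.e. β^K ≤ 0.7347.
Since (7/8)^2 = 0.7656 and (7/8)^3 = 0.6699, the smallest such K is 3.

3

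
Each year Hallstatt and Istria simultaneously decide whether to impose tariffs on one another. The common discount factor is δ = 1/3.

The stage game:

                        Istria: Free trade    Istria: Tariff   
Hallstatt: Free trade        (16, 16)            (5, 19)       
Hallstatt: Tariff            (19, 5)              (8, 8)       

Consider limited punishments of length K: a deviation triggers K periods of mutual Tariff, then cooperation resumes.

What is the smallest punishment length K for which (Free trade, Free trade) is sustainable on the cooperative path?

2

No profitable deviation requires (16−8)(δ+…+δ^K) ≥ 19−16, i.e. δ+…+δ^K ≥ 3/8 ≈ 0.3750.
With δ = 1/3, the partial sums are K=1: 0.3333, K=2: 0.4444.
K = 2 is the first length at which the sum reaches 0.3750.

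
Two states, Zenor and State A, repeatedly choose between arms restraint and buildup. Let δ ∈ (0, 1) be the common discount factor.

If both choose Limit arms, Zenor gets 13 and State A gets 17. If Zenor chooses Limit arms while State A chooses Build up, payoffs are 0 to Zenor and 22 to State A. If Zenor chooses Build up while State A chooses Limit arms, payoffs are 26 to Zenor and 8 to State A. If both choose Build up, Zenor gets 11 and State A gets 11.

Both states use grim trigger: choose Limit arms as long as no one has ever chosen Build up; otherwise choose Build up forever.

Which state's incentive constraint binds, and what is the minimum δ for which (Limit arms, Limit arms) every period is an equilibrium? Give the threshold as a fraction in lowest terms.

Zenor: cooperation gives 13 each period; deviation gives 26 once then 11 forever.
  13/(1−δ) ≥ 26 + 11δ/(1−δ) ⇒ δ ≥ 13/15.
State A: cooperation gives 17 each period; deviation gives 22 once then 11 forever.
  δ ≥ 5/11.
Both must hold, so the binding constraint is Zenor's: δ ≥ 13/15.

Zenor; δ ≥ 13/15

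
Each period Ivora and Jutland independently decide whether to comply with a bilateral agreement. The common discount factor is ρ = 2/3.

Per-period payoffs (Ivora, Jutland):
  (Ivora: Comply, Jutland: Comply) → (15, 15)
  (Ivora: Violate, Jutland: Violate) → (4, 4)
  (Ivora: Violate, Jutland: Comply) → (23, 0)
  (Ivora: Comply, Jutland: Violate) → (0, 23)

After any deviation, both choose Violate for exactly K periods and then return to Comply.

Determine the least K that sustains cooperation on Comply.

2

IC: ρ(1−ρ^K)/(1−ρ) ≥ (23−15)/(15−4) = 8/11.
With ρ = 2/3: need 1 − ρ^K ≥ 8/11·(1−2/3)/(2/3), i.e. ρ^K ≤ 0.6364.
Since (2/3)^1 = 0.6667 and (2/3)^2 = 0.4444, the smallest such K is 2.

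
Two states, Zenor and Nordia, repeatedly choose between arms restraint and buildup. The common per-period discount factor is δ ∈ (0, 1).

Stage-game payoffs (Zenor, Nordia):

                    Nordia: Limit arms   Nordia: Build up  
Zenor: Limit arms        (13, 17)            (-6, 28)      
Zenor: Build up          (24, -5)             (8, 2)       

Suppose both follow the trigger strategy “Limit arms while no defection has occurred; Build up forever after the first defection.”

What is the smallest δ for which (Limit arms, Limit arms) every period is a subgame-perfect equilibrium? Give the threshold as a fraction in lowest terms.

For Zenor: deviation gain 24−13 = 11, per-period punishment loss 13−8 = 5. IC gives δ ≥ 11/16.
For Nordia: gain 11, loss 15 per period, so δ ≥ 11/26.
The tighter constraint is Zenor's, so cooperation needs δ ≥ 11/16.

11/16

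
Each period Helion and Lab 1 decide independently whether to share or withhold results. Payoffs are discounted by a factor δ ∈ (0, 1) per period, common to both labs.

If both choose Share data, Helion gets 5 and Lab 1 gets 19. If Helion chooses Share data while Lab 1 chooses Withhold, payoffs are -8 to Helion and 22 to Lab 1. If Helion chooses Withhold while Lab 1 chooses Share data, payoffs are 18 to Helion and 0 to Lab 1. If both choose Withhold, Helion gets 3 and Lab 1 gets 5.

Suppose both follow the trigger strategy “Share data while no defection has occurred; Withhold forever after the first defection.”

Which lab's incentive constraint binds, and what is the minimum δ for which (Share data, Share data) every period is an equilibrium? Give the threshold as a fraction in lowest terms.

Helion's threshold: (18−5)/(18−3) = 13/15.
Lab 1's threshold: (22−19)/(22−5) = 3/17.
13/15 > 3/17, so Helion binds and δ* = 13/15.

Helion; δ ≥ 13/15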